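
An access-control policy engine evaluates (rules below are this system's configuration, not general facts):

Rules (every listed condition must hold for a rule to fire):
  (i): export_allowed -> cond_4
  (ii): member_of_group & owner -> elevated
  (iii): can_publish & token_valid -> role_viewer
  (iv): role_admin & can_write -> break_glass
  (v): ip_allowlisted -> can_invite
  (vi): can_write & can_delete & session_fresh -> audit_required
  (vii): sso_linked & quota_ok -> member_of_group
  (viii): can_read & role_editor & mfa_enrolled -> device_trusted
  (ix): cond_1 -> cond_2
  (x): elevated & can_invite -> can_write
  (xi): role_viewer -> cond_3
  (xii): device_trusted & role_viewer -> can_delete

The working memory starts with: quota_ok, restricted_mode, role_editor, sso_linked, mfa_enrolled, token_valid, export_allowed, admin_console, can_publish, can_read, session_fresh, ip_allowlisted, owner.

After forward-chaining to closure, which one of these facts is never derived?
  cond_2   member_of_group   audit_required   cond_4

cond_2

Round 1 — (i), (iii), (v), (vii), (viii), derive cond_4, role_viewer, can_invite, member_of_group, device_trusted.
Round 2 — (ii), (xi), (xii), derive elevated, cond_3, can_delete.
Round 3 — (x), derive can_write.
Round 4 — (vi), derive audit_required.
Derived: cond_4 (round 1), audit_required (round 4), member_of_group (round 1). cond_2 never appears in any round.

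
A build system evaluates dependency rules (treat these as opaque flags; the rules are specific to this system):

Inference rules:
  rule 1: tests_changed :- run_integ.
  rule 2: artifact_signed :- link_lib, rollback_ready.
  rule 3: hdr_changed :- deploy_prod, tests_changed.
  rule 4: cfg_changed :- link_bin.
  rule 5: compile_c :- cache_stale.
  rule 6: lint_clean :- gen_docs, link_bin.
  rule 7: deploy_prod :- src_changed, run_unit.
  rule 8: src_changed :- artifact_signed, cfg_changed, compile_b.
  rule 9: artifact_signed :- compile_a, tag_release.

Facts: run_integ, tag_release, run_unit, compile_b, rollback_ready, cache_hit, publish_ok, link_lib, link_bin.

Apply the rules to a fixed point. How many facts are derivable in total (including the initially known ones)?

Round 1: rule 1 [tests_changed :- run_integ.]; rule 2 [artifact_signed :- link_lib, rollback_ready.]; rule 4 [cfg_changed :- link_bin.]. New: tests_changed, artifact_signed, cfg_changed.
Round 2: rule 8 [src_changed :- artifact_signed, cfg_changed, compile_b.]. New: src_changed.
Round 3: rule 7 [deploy_prod :- src_changed, run_unit.]. New: deploy_prod.
Round 4: rule 3 [hdr_changed :- deploy_prod, tests_changed.]. New: hdr_changed.
Closure: {artifact_signed, cache_hit, cfg_changed, compile_b, deploy_prod, hdr_changed, link_bin, link_lib, publish_ok, rollback_ready, run_integ, run_unit, src_changed, tag_release, tests_changed} — 15 facts.

15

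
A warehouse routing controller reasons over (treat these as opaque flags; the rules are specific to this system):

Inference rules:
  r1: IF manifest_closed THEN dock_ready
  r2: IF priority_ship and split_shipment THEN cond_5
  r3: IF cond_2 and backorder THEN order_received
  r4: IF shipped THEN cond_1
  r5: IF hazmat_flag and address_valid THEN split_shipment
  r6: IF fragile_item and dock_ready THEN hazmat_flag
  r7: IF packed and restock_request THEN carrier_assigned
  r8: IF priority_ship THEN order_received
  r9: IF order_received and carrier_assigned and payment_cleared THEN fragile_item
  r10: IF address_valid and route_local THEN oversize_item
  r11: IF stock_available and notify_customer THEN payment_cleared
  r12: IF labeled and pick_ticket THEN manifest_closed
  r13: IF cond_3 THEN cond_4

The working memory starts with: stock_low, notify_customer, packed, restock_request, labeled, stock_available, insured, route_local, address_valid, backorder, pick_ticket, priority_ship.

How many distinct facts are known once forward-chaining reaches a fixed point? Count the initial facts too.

22

Round 1: r7 [IF packed and restock_request THEN carrier_assigned]; r8 [IF priority_ship THEN order_received]; r10 [IF address_valid and route_local THEN oversize_item]; r11 [IF stock_available and notify_customer THEN payment_cleared]; r12 [IF labeled and pick_ticket THEN manifest_closed]. Adds carrier_assigned, order_received, oversize_item, payment_cleared, manifest_closed.
Round 2: r1 [IF manifest_closed THEN dock_ready]; r9 [IF order_received and carrier_assigned and payment_cleared THEN fragile_item]. Adds dock_ready, fragile_item.
Round 3: r6 [IF fragile_item and dock_ready THEN hazmat_flag]. Adds hazmat_flag.
Round 4: r5 [IF hazmat_flag and address_valid THEN split_shipment]. Adds split_shipment.
Round 5: r2 [IF priority_ship and split_shipment THEN cond_5]. Adds cond_5.
Closure: {address_valid, backorder, carrier_assigned, cond_5, dock_ready, fragile_item, hazmat_flag, insured, labeled, manifest_closed, notify_customer, order_received, oversize_item, packed, payment_cleared, pick_ticket, priority_ship, restock_request, route_local, split_shipment, stock_available, stock_low} — 22 facts.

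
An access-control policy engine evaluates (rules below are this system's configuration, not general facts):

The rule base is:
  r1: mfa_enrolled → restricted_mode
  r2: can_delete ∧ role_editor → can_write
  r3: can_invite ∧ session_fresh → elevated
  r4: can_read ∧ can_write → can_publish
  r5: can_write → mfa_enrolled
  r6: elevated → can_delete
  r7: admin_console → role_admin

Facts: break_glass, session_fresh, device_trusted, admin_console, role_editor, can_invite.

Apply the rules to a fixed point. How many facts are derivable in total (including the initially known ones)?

Round 1 fires r3, r7, giving elevated, role_admin.
Round 2 fires r6, giving can_delete.
Round 3 fires r2, giving can_write.
Round 4 fires r5, giving mfa_enrolled.
Round 5 fires r1, giving restricted_mode.
Closure: {admin_console, break_glass, can_delete, can_invite, can_write, device_trusted, elevated, mfa_enrolled, restricted_mode, role_admin, role_editor, session_fresh} — 12 facts.

12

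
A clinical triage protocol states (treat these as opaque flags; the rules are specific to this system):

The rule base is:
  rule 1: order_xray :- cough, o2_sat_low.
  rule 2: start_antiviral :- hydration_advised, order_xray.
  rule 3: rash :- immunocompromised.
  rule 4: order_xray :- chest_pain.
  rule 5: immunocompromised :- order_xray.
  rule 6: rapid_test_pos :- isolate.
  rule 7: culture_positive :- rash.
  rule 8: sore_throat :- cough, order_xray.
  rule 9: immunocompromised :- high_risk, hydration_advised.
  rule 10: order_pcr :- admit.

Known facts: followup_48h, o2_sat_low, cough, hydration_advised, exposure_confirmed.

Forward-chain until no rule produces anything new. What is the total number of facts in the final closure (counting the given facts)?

11

Round 1: rule 1 [order_xray :- cough, o2_sat_low.]. New: order_xray.
Round 2: rule 2 [start_antiviral :- hydration_advised, order_xray.]; rule 5 [immunocompromised :- order_xray.]; rule 8 [sore_throat :- cough, order_xray.]. New: start_antiviral, immunocompromised, sore_throat.
Round 3: rule 3 [rash :- immunocompromised.]. New: rash.
Round 4: rule 7 [culture_positive :- rash.]. New: culture_positive.
Closure: {cough, culture_positive, exposure_confirmed, followup_48h, hydration_advised, immunocompromised, o2_sat_low, order_xray, rash, sore_throat, start_antiviral} — 11 facts.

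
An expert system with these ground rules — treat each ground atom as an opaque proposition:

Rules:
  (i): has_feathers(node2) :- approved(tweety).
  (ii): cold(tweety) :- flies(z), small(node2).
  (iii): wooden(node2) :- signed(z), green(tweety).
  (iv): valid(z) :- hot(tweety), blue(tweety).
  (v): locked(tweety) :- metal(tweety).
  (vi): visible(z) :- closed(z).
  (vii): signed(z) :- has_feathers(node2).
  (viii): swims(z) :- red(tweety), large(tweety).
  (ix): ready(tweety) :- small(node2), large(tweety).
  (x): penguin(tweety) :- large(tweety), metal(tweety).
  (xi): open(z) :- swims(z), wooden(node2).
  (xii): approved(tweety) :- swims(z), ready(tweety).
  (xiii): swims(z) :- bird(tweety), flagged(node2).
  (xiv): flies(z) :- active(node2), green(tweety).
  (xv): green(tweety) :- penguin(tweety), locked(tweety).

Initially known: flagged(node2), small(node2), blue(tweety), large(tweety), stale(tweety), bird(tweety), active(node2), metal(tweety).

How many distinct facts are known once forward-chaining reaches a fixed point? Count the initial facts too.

20

Round 1 — (v), (ix), (x), (xiii), derive locked(tweety), ready(tweety), penguin(tweety), swims(z).
Round 2 — (xii), (xv), derive approved(tweety), green(tweety).
Round 3 — (i), (xiv), derive has_feathers(node2), flies(z).
Round 4 — (ii), (vii), derive cold(tweety), signed(z).
Round 5 — (iii), derive wooden(node2).
Round 6 — (xi), derive open(z).
Closure: {active(node2), approved(tweety), bird(tweety), blue(tweety), cold(tweety), flagged(node2), flies(z), green(tweety), has_feathers(node2), large(tweety), locked(tweety), metal(tweety), open(z), penguin(tweety), ready(tweety), signed(z), small(node2), stale(tweety), swims(z), wooden(node2)} — 20 facts.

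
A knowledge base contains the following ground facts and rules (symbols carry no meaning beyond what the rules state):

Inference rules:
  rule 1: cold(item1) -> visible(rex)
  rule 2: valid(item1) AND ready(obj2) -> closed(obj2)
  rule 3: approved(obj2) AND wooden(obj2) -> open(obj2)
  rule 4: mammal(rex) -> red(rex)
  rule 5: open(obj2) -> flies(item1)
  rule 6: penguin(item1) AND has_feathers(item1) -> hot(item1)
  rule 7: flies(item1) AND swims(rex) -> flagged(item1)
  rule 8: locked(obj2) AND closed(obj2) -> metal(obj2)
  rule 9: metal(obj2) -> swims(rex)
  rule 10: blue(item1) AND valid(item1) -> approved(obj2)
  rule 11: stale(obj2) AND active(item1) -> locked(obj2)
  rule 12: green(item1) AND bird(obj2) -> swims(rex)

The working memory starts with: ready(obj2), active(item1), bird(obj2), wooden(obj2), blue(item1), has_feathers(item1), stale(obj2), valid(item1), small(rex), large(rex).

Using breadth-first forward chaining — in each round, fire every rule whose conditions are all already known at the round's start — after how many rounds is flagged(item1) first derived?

4

Round 1: rule 2 [valid(item1) AND ready(obj2) -> closed(obj2)]; rule 10 [blue(item1) AND valid(item1) -> approved(obj2)]; rule 11 [stale(obj2) AND active(item1) -> locked(obj2)]. Adds closed(obj2), approved(obj2), locked(obj2).
Round 2: rule 3 [approved(obj2) AND wooden(obj2) -> open(obj2)]; rule 8 [locked(obj2) AND closed(obj2) -> metal(obj2)]. Adds open(obj2), metal(obj2).
Round 3: rule 5 [open(obj2) -> flies(item1)]; rule 9 [metal(obj2) -> swims(rex)]. Adds flies(item1), swims(rex).
Round 4: rule 7 [flies(item1) AND swims(rex) -> flagged(item1)]. Adds flagged(item1).
flagged(item1) first appears in round 4.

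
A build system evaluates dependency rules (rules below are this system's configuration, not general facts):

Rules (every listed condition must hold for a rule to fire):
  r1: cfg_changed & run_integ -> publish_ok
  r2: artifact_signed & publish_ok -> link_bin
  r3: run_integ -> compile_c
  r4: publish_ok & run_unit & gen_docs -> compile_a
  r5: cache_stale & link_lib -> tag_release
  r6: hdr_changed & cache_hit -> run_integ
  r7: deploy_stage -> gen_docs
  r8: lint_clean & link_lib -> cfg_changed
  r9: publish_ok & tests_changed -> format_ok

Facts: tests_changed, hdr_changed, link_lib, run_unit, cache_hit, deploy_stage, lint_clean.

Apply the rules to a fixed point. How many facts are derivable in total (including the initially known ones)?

14

Round 1: r6 [hdr_changed & cache_hit -> run_integ]; r7 [deploy_stage -> gen_docs]; r8 [lint_clean & link_lib -> cfg_changed]. Adds run_integ, gen_docs, cfg_changed.
Round 2: r1 [cfg_changed & run_integ -> publish_ok]; r3 [run_integ -> compile_c]. Adds publish_ok, compile_c.
Round 3: r4 [publish_ok & run_unit & gen_docs -> compile_a]; r9 [publish_ok & tests_changed -> format_ok]. Adds compile_a, format_ok.
Closure: {cache_hit, cfg_changed, compile_a, compile_c, deploy_stage, format_ok, gen_docs, hdr_changed, link_lib, lint_clean, publish_ok, run_integ, run_unit, tests_changed} — 14 facts.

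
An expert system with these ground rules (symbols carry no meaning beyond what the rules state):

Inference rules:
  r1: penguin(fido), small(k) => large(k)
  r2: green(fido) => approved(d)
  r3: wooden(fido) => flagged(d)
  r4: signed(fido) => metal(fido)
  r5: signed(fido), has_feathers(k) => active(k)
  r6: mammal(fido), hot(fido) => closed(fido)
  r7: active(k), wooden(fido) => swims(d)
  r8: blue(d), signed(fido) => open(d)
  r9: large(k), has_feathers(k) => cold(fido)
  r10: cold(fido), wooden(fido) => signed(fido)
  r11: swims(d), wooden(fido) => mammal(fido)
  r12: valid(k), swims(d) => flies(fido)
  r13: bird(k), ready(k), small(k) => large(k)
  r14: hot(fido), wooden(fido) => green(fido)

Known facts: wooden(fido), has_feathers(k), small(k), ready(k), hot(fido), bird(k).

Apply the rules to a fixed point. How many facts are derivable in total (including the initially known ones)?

17

Round 1: r3 [wooden(fido) => flagged(d)]; r13 [bird(k), ready(k), small(k) => large(k)]; r14 [hot(fido), wooden(fido) => green(fido)]. New: flagged(d), large(k), green(fido).
Round 2: r2 [green(fido) => approved(d)]; r9 [large(k), has_feathers(k) => cold(fido)]. New: approved(d), cold(fido).
Round 3: r10 [cold(fido), wooden(fido) => signed(fido)]. New: signed(fido).
Round 4: r4 [signed(fido) => metal(fido)]; r5 [signed(fido), has_feathers(k) => active(k)]. New: metal(fido), active(k).
Round 5: r7 [active(k), wooden(fido) => swims(d)]. New: swims(d).
Round 6: r11 [swims(d), wooden(fido) => mammal(fido)]. New: mammal(fido).
Round 7: r6 [mammal(fido), hot(fido) => closed(fido)]. New: closed(fido).
Closure: {active(k), approved(d), bird(k), closed(fido), cold(fido), flagged(d), green(fido), has_feathers(k), hot(fido), large(k), mammal(fido), metal(fido), ready(k), signed(fido), small(k), swims(d), wooden(fido)} — 17 facts.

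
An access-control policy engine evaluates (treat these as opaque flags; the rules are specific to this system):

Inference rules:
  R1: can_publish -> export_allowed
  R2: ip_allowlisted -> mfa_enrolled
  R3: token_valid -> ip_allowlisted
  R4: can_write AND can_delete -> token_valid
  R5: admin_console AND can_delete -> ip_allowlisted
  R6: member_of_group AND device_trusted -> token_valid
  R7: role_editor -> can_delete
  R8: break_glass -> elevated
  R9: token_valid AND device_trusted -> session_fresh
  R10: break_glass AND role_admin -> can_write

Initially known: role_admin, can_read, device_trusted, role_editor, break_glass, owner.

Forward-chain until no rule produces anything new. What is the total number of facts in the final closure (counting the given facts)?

13

Round 1 — R7, R8, R10, derive can_delete, elevated, can_write.
Round 2 — R4, derive token_valid.
Round 3 — R3, R9, derive ip_allowlisted, session_fresh.
Round 4 — R2, derive mfa_enrolled.
Closure: {break_glass, can_delete, can_read, can_write, device_trusted, elevated, ip_allowlisted, mfa_enrolled, owner, role_admin, role_editor, session_fresh, token_valid} — 13 facts.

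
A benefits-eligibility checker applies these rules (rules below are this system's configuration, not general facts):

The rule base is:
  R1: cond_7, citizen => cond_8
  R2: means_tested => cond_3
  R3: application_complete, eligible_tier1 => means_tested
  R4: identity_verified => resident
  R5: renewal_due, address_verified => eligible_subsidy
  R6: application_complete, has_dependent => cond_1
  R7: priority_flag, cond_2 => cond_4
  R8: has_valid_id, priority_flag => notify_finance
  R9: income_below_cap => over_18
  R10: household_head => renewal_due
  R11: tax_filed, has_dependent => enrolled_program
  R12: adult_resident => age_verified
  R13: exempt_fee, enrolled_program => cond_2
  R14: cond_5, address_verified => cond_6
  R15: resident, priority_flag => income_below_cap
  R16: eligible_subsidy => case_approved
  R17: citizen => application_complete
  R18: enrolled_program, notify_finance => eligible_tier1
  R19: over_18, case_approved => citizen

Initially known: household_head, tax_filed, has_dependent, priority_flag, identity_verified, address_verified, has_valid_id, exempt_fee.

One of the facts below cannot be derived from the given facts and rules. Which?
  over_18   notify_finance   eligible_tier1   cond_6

Round 1 fires R4, R8, R10, R11, giving resident, notify_finance, renewal_due, enrolled_program.
Round 2 fires R5, R13, R15, R18, giving eligible_subsidy, cond_2, income_below_cap, eligible_tier1.
Round 3 fires R7, R9, R16, giving cond_4, over_18, case_approved.
Round 4 fires R19, giving citizen.
Round 5 fires R17, giving application_complete.
Round 6 fires R3, R6, giving means_tested, cond_1.
Round 7 fires R2, giving cond_3.
Derived: eligible_tier1 (round 2), over_18 (round 3), notify_finance (round 1). cond_6 never appears in any round.

cond_6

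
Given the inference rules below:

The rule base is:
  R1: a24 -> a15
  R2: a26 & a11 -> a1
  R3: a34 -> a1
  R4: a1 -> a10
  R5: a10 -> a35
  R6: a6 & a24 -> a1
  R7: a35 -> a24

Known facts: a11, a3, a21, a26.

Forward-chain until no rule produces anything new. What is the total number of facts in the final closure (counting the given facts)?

Round 1 — R2, derive a1.
Round 2 — R4, derive a10.
Round 3 — R5, derive a35.
Round 4 — R7, derive a24.
Round 5 — R1, derive a15.
Closure: {a1, a10, a11, a15, a21, a24, a26, a3, a35} — 9 facts.

9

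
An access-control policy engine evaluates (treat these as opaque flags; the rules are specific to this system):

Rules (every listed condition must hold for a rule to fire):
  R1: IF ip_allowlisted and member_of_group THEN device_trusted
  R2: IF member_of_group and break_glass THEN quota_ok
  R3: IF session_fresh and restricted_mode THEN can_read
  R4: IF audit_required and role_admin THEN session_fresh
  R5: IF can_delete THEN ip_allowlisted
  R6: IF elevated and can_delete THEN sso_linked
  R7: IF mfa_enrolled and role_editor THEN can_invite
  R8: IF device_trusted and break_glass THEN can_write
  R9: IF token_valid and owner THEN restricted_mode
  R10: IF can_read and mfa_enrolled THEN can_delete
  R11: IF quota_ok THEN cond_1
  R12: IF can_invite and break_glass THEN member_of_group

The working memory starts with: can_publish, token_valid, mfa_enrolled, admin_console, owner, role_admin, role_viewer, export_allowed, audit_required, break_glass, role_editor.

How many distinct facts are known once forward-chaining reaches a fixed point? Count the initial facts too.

Round 1: R4 [IF audit_required and role_admin THEN session_fresh]; R7 [IF mfa_enrolled and role_editor THEN can_invite]; R9 [IF token_valid and owner THEN restricted_mode]. Adds session_fresh, can_invite, restricted_mode.
Round 2: R3 [IF session_fresh and restricted_mode THEN can_read]; R12 [IF can_invite and break_glass THEN member_of_group]. Adds can_read, member_of_group.
Round 3: R2 [IF member_of_group and break_glass THEN quota_ok]; R10 [IF can_read and mfa_enrolled THEN can_delete]. Adds quota_ok, can_delete.
Round 4: R5 [IF can_delete THEN ip_allowlisted]; R11 [IF quota_ok THEN cond_1]. Adds ip_allowlisted, cond_1.
Round 5: R1 [IF ip_allowlisted and member_of_group THEN device_trusted]. Adds device_trusted.
Round 6: R8 [IF device_trusted and break_glass THEN can_write]. Adds can_write.
Closure: {admin_console, audit_required, break_glass, can_delete, can_invite, can_publish, can_read, can_write, cond_1, device_trusted, export_allowed, ip_allowlisted, member_of_group, mfa_enrolled, owner, quota_ok, restricted_mode, role_admin, role_editor, role_viewer, session_fresh, token_valid} — 22 facts.

22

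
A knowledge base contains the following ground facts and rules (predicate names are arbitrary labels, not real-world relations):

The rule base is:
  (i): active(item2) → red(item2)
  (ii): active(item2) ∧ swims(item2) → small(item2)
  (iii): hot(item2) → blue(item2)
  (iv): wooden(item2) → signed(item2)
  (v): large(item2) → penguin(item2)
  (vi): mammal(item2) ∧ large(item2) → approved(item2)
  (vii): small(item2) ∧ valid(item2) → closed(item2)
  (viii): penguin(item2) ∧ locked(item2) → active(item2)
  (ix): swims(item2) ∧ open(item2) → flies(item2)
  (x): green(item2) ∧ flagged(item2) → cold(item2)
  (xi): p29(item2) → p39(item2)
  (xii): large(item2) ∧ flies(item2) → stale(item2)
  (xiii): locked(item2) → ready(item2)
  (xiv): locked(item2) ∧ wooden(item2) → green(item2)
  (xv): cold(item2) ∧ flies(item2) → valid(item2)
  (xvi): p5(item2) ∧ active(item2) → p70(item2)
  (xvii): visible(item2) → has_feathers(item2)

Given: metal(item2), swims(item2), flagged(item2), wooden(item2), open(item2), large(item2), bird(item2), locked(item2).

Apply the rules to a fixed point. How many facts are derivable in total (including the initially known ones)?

20

Round 1: (iv) [wooden(item2) → signed(item2)]; (v) [large(item2) → penguin(item2)]; (ix) [swims(item2) ∧ open(item2) → flies(item2)]; (xiii) [locked(item2) → ready(item2)]; (xiv) [locked(item2) ∧ wooden(item2) → green(item2)]. Adds signed(item2), penguin(item2), flies(item2), ready(item2), green(item2).
Round 2: (viii) [penguin(item2) ∧ locked(item2) → active(item2)]; (x) [green(item2) ∧ flagged(item2) → cold(item2)]; (xii) [large(item2) ∧ flies(item2) → stale(item2)]. Adds active(item2), cold(item2), stale(item2).
Round 3: (i) [active(item2) → red(item2)]; (ii) [active(item2) ∧ swims(item2) → small(item2)]; (xv) [cold(item2) ∧ flies(item2) → valid(item2)]. Adds red(item2), small(item2), valid(item2).
Round 4: (vii) [small(item2) ∧ valid(item2) → closed(item2)]. Adds closed(item2).
Closure: {active(item2), bird(item2), closed(item2), cold(item2), flagged(item2), flies(item2), green(item2), large(item2), locked(item2), metal(item2), open(item2), penguin(item2), ready(item2), red(item2), signed(item2), small(item2), stale(item2), swims(item2), valid(item2), wooden(item2)} — 20 facts.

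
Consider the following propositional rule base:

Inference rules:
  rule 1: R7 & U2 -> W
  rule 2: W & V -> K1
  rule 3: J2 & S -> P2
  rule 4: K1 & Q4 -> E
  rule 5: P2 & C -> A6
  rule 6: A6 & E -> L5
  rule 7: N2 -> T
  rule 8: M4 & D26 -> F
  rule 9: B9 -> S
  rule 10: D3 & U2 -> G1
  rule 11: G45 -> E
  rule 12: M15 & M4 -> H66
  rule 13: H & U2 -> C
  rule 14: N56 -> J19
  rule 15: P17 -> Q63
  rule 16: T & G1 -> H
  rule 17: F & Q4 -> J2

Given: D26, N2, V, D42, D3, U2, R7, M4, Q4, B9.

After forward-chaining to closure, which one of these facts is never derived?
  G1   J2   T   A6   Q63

Q63

Round 1: rule 1 [R7 & U2 -> W]; rule 7 [N2 -> T]; rule 8 [M4 & D26 -> F]; rule 9 [B9 -> S]; rule 10 [D3 & U2 -> G1]. New: W, T, F, S, G1.
Round 2: rule 2 [W & V -> K1]; rule 16 [T & G1 -> H]; rule 17 [F & Q4 -> J2]. New: K1, H, J2.
Round 3: rule 3 [J2 & S -> P2]; rule 4 [K1 & Q4 -> E]; rule 13 [H & U2 -> C]. New: P2, E, C.
Round 4: rule 5 [P2 & C -> A6]. New: A6.
Round 5: rule 6 [A6 & E -> L5]. New: L5.
Derived: J2 (round 2), G1 (round 1), T (round 1), A6 (round 4). Q63 never appears in any round.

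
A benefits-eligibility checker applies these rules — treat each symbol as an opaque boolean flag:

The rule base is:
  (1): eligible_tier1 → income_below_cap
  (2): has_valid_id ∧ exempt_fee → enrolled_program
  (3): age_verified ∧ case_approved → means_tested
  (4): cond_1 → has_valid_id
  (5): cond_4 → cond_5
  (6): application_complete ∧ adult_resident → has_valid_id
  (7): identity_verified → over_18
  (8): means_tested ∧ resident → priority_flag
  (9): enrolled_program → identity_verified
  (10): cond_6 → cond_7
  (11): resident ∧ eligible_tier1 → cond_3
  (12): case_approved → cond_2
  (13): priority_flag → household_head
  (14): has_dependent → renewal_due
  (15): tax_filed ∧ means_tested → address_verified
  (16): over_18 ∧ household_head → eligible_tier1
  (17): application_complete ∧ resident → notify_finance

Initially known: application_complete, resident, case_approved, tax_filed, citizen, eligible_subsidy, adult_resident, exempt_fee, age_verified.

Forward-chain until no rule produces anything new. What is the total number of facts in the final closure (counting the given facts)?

[1] (3) [age_verified ∧ case_approved → means_tested]; (6) [application_complete ∧ adult_resident → has_valid_id]; (12) [case_approved → cond_2]; (17) [application_complete ∧ resident → notify_finance]. ⇒ new: means_tested, has_valid_id, cond_2, notify_finance.
[2] (2) [has_valid_id ∧ exempt_fee → enrolled_program]; (8) [means_tested ∧ resident → priority_flag]; (15) [tax_filed ∧ means_tested → address_verified]. ⇒ new: enrolled_program, priority_flag, address_verified.
[3] (9) [enrolled_program → identity_verified]; (13) [priority_flag → household_head]. ⇒ new: identity_verified, household_head.
[4] (7) [identity_verified → over_18]. ⇒ new: over_18.
[5] (16) [over_18 ∧ household_head → eligible_tier1]. ⇒ new: eligible_tier1.
[6] (1) [eligible_tier1 → income_below_cap]; (11) [resident ∧ eligible_tier1 → cond_3]. ⇒ new: income_below_cap, cond_3.
Closure: {address_verified, adult_resident, age_verified, application_complete, case_approved, citizen, cond_2, cond_3, eligible_subsidy, eligible_tier1, enrolled_program, exempt_fee, has_valid_id, household_head, identity_verified, income_below_cap, means_tested, notify_finance, over_18, priority_flag, resident, tax_filed} — 22 facts.

22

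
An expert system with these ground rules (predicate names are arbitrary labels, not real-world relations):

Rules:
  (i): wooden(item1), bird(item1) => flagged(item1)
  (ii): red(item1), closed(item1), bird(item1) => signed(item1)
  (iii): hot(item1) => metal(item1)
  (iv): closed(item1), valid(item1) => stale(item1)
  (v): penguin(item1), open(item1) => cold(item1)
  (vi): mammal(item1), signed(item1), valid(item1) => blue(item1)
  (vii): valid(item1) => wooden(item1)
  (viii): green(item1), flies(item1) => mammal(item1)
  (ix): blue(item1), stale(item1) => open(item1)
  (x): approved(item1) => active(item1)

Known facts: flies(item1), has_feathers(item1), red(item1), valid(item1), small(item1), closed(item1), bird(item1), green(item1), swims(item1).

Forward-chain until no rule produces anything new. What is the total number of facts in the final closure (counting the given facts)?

Round 1 — (ii), (iv), (vii), (viii), derive signed(item1), stale(item1), wooden(item1), mammal(item1).
Round 2 — (i), (vi), derive flagged(item1), blue(item1).
Round 3 — (ix), derive open(item1).
Closure: {bird(item1), blue(item1), closed(item1), flagged(item1), flies(item1), green(item1), has_feathers(item1), mammal(item1), open(item1), red(item1), signed(item1), small(item1), stale(item1), swims(item1), valid(item1), wooden(item1)} — 16 facts.

16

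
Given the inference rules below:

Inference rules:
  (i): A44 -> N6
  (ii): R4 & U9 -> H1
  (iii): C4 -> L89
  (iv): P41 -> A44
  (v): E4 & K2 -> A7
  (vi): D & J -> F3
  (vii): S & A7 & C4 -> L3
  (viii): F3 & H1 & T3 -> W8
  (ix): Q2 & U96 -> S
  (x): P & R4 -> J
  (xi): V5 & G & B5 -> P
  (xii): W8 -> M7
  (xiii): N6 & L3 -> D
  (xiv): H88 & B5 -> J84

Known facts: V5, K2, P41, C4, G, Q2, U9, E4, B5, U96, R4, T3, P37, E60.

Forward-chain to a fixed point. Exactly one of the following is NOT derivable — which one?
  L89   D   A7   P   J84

J84

Round 1 — (ii), (iii), (iv), (v), (ix), (xi), derive H1, L89, A44, A7, S, P.
Round 2 — (i), (vii), (x), derive N6, L3, J.
Round 3 — (xiii), derive D.
Round 4 — (vi), derive F3.
Round 5 — (viii), derive W8.
Round 6 — (xii), derive M7.
Derived: P (round 1), A7 (round 1), D (round 3), L89 (round 1). J84 never appears in any round.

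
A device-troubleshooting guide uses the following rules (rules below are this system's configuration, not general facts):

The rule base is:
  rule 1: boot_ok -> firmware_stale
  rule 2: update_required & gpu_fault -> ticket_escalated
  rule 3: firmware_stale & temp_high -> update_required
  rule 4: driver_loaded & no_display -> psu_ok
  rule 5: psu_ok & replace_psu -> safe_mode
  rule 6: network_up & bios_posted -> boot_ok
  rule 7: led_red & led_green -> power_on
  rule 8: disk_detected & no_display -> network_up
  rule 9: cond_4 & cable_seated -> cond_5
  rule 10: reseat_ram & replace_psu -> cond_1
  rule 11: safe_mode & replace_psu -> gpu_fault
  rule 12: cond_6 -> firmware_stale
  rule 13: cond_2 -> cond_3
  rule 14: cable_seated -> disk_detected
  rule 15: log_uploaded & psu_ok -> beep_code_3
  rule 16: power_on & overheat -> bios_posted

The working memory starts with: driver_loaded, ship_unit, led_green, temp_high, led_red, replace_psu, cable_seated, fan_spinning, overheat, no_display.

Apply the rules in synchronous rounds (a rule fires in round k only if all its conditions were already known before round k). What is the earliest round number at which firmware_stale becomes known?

4

Round 1: rule 4 [driver_loaded & no_display -> psu_ok]; rule 7 [led_red & led_green -> power_on]; rule 14 [cable_seated -> disk_detected]. New: psu_ok, power_on, disk_detected.
Round 2: rule 5 [psu_ok & replace_psu -> safe_mode]; rule 8 [disk_detected & no_display -> network_up]; rule 16 [power_on & overheat -> bios_posted]. New: safe_mode, network_up, bios_posted.
Round 3: rule 6 [network_up & bios_posted -> boot_ok]; rule 11 [safe_mode & replace_psu -> gpu_fault]. New: boot_ok, gpu_fault.
Round 4: rule 1 [boot_ok -> firmware_stale]. New: firmware_stale.
firmware_stale first appears in round 4.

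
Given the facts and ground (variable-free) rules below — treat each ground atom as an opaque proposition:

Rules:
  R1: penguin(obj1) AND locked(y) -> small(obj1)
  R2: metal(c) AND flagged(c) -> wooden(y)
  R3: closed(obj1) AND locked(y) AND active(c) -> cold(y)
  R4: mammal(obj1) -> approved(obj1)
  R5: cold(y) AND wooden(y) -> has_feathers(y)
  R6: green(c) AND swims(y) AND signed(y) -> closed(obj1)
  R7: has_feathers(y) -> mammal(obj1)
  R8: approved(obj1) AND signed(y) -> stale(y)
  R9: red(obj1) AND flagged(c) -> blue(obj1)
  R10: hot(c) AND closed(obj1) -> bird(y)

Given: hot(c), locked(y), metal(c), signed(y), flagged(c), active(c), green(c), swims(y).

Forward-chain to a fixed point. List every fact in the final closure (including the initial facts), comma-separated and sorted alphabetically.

active(c), approved(obj1), bird(y), closed(obj1), cold(y), flagged(c), green(c), has_feathers(y), hot(c), locked(y), mammal(obj1), metal(c), signed(y), stale(y), swims(y), wooden(y)

Round 1: R2 [metal(c) AND flagged(c) -> wooden(y)]; R6 [green(c) AND swims(y) AND signed(y) -> closed(obj1)]. Adds wooden(y), closed(obj1).
Round 2: R3 [closed(obj1) AND locked(y) AND active(c) -> cold(y)]; R10 [hot(c) AND closed(obj1) -> bird(y)]. Adds cold(y), bird(y).
Round 3: R5 [cold(y) AND wooden(y) -> has_feathers(y)]. Adds has_feathers(y).
Round 4: R7 [has_feathers(y) -> mammal(obj1)]. Adds mammal(obj1).
Round 5: R4 [mammal(obj1) -> approved(obj1)]. Adds approved(obj1).
Round 6: R8 [approved(obj1) AND signed(y) -> stale(y)]. Adds stale(y).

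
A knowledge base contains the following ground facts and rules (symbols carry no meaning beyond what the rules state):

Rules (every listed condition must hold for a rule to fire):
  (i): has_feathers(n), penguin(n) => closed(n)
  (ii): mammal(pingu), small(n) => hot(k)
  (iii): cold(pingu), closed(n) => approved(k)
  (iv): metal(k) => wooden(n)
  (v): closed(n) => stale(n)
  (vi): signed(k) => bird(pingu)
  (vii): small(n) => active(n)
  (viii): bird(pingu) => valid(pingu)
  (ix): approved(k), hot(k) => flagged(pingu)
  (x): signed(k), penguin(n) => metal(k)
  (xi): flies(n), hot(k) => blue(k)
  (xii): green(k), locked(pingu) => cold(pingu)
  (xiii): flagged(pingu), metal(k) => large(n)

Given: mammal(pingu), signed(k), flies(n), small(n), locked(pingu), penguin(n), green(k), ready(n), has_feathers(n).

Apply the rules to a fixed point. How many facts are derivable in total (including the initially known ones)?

22

Round 1: (i) [has_feathers(n), penguin(n) => closed(n)]; (ii) [mammal(pingu), small(n) => hot(k)]; (vi) [signed(k) => bird(pingu)]; (vii) [small(n) => active(n)]; (x) [signed(k), penguin(n) => metal(k)]; (xii) [green(k), locked(pingu) => cold(pingu)]. Adds closed(n), hot(k), bird(pingu), active(n), metal(k), cold(pingu).
Round 2: (iii) [cold(pingu), closed(n) => approved(k)]; (iv) [metal(k) => wooden(n)]; (v) [closed(n) => stale(n)]; (viii) [bird(pingu) => valid(pingu)]; (xi) [flies(n), hot(k) => blue(k)]. Adds approved(k), wooden(n), stale(n), valid(pingu), blue(k).
Round 3: (ix) [approved(k), hot(k) => flagged(pingu)]. Adds flagged(pingu).
Round 4: (xiii) [flagged(pingu), metal(k) => large(n)]. Adds large(n).
Closure: {active(n), approved(k), bird(pingu), blue(k), closed(n), cold(pingu), flagged(pingu), flies(n), green(k), has_feathers(n), hot(k), large(n), locked(pingu), mammal(pingu), metal(k), penguin(n), ready(n), signed(k), small(n), stale(n), valid(pingu), wooden(n)} — 22 facts.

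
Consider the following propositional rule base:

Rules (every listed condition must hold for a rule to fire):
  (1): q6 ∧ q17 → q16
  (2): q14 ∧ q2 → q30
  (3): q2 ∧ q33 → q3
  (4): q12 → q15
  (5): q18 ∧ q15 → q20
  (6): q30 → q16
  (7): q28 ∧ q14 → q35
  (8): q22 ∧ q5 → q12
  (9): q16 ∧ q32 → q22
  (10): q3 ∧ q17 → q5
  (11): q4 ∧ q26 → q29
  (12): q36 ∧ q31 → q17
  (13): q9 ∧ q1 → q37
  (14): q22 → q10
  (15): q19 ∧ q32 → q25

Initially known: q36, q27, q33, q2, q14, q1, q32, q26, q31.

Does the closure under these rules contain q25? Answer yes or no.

no

Round 1 fires (2), (3), (12), giving q30, q3, q17.
Round 2 fires (6), (10), giving q16, q5.
Round 3 fires (9), giving q22.
Round 4 fires (8), (14), giving q12, q10.
Round 5 fires (4), giving q15.
Fixed point reached. q25 is concluded only by (15); (15) needs q19 (never derived).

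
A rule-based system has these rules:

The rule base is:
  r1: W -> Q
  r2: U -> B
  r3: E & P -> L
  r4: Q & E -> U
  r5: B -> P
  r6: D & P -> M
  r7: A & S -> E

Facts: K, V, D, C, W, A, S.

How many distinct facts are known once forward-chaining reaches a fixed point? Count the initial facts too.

Round 1: r1 [W -> Q]; r7 [A & S -> E]. New: Q, E.
Round 2: r4 [Q & E -> U]. New: U.
Round 3: r2 [U -> B]. New: B.
Round 4: r5 [B -> P]. New: P.
Round 5: r3 [E & P -> L]; r6 [D & P -> M]. New: L, M.
Closure: {A, B, C, D, E, K, L, M, P, Q, S, U, V, W} — 14 facts.

14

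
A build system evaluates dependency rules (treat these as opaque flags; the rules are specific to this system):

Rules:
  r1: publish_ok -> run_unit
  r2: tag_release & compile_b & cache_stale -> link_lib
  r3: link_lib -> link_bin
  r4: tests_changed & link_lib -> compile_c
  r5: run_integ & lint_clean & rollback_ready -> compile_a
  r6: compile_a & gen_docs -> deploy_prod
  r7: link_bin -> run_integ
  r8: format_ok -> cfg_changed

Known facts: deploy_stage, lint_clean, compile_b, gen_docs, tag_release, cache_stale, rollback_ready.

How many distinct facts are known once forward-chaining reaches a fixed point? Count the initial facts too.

[1] r2 [tag_release & compile_b & cache_stale -> link_lib]. ⇒ new: link_lib.
[2] r3 [link_lib -> link_bin]. ⇒ new: link_bin.
[3] r7 [link_bin -> run_integ]. ⇒ new: run_integ.
[4] r5 [run_integ & lint_clean & rollback_ready -> compile_a]. ⇒ new: compile_a.
[5] r6 [compile_a & gen_docs -> deploy_prod]. ⇒ new: deploy_prod.
Closure: {cache_stale, compile_a, compile_b, deploy_prod, deploy_stage, gen_docs, link_bin, link_lib, lint_clean, rollback_ready, run_integ, tag_release} — 12 facts.

12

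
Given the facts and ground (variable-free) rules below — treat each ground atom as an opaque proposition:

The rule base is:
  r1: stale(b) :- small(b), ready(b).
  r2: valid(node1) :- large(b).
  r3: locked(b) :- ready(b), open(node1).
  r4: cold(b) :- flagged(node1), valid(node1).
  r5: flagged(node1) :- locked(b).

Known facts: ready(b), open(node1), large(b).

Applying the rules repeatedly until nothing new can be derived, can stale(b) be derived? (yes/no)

no

Round 1 — r2, r3, derive valid(node1), locked(b).
Round 2 — r5, derive flagged(node1).
Round 3 — r4, derive cold(b).
Fixed point reached. stale(b) is concluded only by r1; r1 needs small(b) (never derived).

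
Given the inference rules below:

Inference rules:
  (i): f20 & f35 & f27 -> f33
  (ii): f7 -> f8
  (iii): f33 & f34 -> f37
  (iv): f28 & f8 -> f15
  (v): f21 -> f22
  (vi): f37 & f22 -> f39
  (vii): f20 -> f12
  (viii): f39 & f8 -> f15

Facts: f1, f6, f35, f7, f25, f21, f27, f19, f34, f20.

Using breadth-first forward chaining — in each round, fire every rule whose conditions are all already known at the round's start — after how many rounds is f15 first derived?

4

Round 1: (i) [f20 & f35 & f27 -> f33]; (ii) [f7 -> f8]; (v) [f21 -> f22]; (vii) [f20 -> f12]. New: f33, f8, f22, f12.
Round 2: (iii) [f33 & f34 -> f37]. New: f37.
Round 3: (vi) [f37 & f22 -> f39]. New: f39.
Round 4: (viii) [f39 & f8 -> f15]. New: f15.
f15 first appears in round 4.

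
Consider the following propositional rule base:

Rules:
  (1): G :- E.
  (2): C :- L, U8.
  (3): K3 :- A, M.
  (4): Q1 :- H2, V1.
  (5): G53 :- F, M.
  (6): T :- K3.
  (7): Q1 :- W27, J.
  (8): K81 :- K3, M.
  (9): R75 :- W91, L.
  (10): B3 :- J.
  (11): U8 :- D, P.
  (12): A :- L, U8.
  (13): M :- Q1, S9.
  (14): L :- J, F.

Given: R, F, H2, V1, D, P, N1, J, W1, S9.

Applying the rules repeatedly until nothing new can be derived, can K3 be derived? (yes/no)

yes

Round 1 — (4), (10), (11), (14), derive Q1, B3, U8, L.
Round 2 — (2), (12), (13), derive C, A, M.
Round 3 — (3), (5), derive K3, G53.
Round 4 — (6), (8), derive T, K81.
K3 appears in round 3, so it is derivable.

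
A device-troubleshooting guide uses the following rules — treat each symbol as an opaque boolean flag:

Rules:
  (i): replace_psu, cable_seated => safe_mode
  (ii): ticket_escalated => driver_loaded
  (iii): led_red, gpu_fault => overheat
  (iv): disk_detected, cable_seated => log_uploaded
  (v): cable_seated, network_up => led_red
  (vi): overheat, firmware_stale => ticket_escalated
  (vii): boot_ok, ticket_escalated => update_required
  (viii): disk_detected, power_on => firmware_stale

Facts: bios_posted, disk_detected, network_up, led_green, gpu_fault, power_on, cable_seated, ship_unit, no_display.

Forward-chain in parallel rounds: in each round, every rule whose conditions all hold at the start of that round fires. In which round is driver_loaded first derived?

4

Round 1: (iv) [disk_detected, cable_seated => log_uploaded]; (v) [cable_seated, network_up => led_red]; (viii) [disk_detected, power_on => firmware_stale]. Adds log_uploaded, led_red, firmware_stale.
Round 2: (iii) [led_red, gpu_fault => overheat]. Adds overheat.
Round 3: (vi) [overheat, firmware_stale => ticket_escalated]. Adds ticket_escalated.
Round 4: (ii) [ticket_escalated => driver_loaded]. Adds driver_loaded.
driver_loaded first appears in round 4.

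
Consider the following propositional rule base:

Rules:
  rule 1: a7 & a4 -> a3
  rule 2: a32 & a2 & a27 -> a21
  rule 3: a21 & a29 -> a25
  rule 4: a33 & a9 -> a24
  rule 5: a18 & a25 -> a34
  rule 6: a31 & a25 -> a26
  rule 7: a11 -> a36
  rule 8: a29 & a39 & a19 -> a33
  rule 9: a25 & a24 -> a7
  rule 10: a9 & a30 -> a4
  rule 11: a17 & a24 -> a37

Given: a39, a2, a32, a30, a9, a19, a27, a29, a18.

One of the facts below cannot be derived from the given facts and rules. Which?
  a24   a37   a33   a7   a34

Round 1 fires rule 2, rule 8, rule 10, giving a21, a33, a4.
Round 2 fires rule 3, rule 4, giving a25, a24.
Round 3 fires rule 5, rule 9, giving a34, a7.
Round 4 fires rule 1, giving a3.
Derived: a7 (round 3), a34 (round 3), a33 (round 1), a24 (round 2). a37 never appears in any round.

a37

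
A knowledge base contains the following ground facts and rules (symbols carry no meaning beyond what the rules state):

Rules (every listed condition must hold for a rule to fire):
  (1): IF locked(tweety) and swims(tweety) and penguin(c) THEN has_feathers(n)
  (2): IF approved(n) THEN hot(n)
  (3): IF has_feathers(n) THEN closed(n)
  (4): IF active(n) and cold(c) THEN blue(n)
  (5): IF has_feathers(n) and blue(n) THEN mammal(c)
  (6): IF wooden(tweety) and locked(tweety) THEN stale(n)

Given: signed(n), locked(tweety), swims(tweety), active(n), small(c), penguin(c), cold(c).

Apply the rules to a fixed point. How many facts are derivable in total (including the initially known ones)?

Round 1: (1) [IF locked(tweety) and swims(tweety) and penguin(c) THEN has_feathers(n)]; (4) [IF active(n) and cold(c) THEN blue(n)]. Adds has_feathers(n), blue(n).
Round 2: (3) [IF has_feathers(n) THEN closed(n)]; (5) [IF has_feathers(n) and blue(n) THEN mammal(c)]. Adds closed(n), mammal(c).
Closure: {active(n), blue(n), closed(n), cold(c), has_feathers(n), locked(tweety), mammal(c), penguin(c), signed(n), small(c), swims(tweety)} — 11 facts.

11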